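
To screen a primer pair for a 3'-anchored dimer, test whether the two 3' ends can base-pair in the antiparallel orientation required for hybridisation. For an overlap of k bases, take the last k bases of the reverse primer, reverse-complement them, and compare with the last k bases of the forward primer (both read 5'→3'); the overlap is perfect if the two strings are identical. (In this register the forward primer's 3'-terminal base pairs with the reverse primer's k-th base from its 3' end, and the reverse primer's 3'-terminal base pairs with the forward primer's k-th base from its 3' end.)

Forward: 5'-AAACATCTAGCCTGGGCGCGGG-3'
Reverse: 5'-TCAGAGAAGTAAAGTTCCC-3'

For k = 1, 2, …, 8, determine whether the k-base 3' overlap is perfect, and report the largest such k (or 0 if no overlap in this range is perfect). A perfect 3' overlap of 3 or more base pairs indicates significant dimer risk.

Last 8 bases (5'→3') — forward …GGCGCGGG, reverse …AAGTTCCC.
Reverse complement of the reverse primer's last 8 bases: GGGAACTT; its first k bases are the reverse complement of the reverse primer's last k bases, so a perfect k-base overlap needs the forward primer's last k bases to equal them.
Comparing (forward last k vs required): k=1: G vs G ✓; k=2: GG vs GG ✓; k=3: GGG vs GGG ✓; k=4: CGGG vs GGGA ✗; k=5: GCGGG vs GGGAA ✗; k=6: CGCGGG vs GGGAAC ✗; k=7: GCGCGGG vs GGGAACT ✗; k=8: GGCGCGGG vs GGGAACTT ✗.
Perfect overlaps at k = 1, 2, 3; the largest is 3.

Longest perfect overlap: 3 complementary base pairs; significant dimer risk (threshold 3).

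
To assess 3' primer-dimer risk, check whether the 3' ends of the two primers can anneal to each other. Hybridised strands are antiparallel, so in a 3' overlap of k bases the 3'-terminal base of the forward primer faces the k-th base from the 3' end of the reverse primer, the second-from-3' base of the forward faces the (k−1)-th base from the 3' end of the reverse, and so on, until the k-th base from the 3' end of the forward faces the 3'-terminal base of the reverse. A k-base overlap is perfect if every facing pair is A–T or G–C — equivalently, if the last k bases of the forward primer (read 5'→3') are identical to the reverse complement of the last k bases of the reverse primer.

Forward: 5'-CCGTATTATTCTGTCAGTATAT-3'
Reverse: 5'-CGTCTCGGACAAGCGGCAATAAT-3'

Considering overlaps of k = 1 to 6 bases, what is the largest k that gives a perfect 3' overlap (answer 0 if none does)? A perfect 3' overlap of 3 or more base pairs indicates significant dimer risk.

Longest perfect overlap: 2 complementary base pairs; below the dimer-risk threshold (threshold 3).

Last 6 bases (5'→3') — forward …GTATAT, reverse …AATAAT.
Reverse complement of the reverse primer's last 6 bases: ATTATT; its first k bases are the reverse complement of the reverse primer's last k bases, so a perfect k-base overlap needs the forward primer's last k bases to equal them.
Comparing (forward last k vs required): k=1: T vs A ✗; k=2: AT vs AT ✓; k=3: TAT vs ATT ✗; k=4: ATAT vs ATTA ✗; k=5: TATAT vs ATTAT ✗; k=6: GTATAT vs ATTATT ✗.
Only k = 2 is perfect, so the longest perfect 3' overlap is 2.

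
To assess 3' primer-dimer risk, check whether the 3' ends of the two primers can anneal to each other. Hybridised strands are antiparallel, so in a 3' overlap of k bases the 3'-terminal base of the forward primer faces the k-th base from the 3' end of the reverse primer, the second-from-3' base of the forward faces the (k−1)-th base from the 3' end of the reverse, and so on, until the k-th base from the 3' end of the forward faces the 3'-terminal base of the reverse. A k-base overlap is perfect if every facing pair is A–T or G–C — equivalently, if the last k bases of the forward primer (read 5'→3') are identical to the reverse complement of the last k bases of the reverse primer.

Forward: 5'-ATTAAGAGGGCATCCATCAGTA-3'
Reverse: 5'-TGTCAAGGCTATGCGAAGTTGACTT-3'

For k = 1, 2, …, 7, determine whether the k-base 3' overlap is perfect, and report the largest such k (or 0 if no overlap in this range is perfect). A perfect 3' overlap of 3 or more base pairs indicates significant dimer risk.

Longest perfect overlap: 1 complementary base pair; below the dimer-risk threshold (threshold 3).

Last 7 bases (5'→3') — forward …ATCAGTA, reverse …TTGACTT.
Reverse complement of the reverse primer's last 7 bases: AAGTCAA; its first k bases are the reverse complement of the reverse primer's last k bases, so a perfect k-base overlap needs the forward primer's last k bases to equal them.
Comparing (forward last k vs required): k=1: A vs A ✓; k=2: TA vs AA ✗; k=3: GTA vs AAG ✗; k=4: AGTA vs AAGT ✗; k=5: CAGTA vs AAGTC ✗; k=6: TCAGTA vs AAGTCA ✗; k=7: ATCAGTA vs AAGTCAA ✗.
Only k = 1 is perfect, so the longest perfect 3' overlap is 1.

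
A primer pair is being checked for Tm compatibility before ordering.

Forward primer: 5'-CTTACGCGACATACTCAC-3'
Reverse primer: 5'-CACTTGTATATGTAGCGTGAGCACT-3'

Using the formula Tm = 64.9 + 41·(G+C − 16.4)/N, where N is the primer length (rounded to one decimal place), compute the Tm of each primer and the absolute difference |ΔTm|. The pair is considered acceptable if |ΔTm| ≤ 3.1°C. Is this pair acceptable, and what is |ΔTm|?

|ΔTm| = 8.0°C; the pair is not acceptable.

Forward: G+C = 9, N = 18 → Tm = 64.9 + 41·(9 − 16.4)/18 = 48.0°C.
Reverse: G+C = 11, N = 25 → Tm = 64.9 + 41·(11 − 16.4)/25 = 56.0°C.
|ΔTm| = |48.0 − 56.0| = 8.0°C, > 3.1°C.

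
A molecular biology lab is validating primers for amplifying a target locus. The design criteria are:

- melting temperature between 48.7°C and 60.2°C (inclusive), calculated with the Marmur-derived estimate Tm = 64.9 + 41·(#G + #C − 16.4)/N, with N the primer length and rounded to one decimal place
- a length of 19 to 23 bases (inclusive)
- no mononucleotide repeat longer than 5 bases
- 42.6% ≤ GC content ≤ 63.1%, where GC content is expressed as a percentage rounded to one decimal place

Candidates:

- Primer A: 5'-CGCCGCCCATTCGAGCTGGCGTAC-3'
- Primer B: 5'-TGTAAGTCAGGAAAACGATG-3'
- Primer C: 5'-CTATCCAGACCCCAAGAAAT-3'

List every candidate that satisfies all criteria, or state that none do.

Primer C only.

Primer A (24 nt, A=3 T=4 G=7 C=10): Tm = 64.9 + 41·(17 − 16.4)/24 = 65.9°C, outside 48.7–60.2°C ✗; length 24, outside 19–23 ✗; longest run = 3 ✓; GC 17/24 = 70.8%, outside 42.6–63.1% ✗ — fails.
Primer B (20 nt, A=8 T=4 G=6 C=2): Tm = 64.9 + 41·(8 − 16.4)/20 = 47.7°C, outside 48.7–60.2°C ✗; length 20 ✓; longest run = 4 ✓; GC 8/20 = 40.0%, outside 42.6–63.1% ✗ — fails.
Primer C (20 nt, A=8 T=3 G=2 C=7): Tm = 64.9 + 41·(9 − 16.4)/20 = 49.7°C ✓; length 20 ✓; longest run = 4 ✓; GC 9/20 = 45.0% ✓ — passes.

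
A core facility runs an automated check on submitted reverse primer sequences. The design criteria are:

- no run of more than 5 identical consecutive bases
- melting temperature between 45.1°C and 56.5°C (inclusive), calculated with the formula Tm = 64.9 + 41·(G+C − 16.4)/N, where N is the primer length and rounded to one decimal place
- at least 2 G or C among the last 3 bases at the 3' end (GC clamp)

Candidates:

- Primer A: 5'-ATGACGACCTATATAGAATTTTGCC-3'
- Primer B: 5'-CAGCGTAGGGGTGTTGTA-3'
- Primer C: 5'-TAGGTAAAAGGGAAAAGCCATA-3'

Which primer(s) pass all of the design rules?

Primer A only.

Primer A (25 nt, A=8 T=8 G=4 C=5): longest run = 4 ✓; Tm = 64.9 + 41·(9 − 16.4)/25 = 52.8°C ✓; 3' end GCC has 3 G/C ✓ — passes.
Primer B (18 nt, A=3 T=5 G=8 C=2): longest run = 4 ✓; Tm = 64.9 + 41·(10 − 16.4)/18 = 50.3°C ✓; 3' end GTA has 1 G/C, need ≥2 ✗ — fails.
Primer C (22 nt, A=11 T=3 G=6 C=2): longest run = 4 ✓; Tm = 64.9 + 41·(8 − 16.4)/22 = 49.2°C ✓; 3' end ATA has 0 G/C, need ≥2 ✗ — fails.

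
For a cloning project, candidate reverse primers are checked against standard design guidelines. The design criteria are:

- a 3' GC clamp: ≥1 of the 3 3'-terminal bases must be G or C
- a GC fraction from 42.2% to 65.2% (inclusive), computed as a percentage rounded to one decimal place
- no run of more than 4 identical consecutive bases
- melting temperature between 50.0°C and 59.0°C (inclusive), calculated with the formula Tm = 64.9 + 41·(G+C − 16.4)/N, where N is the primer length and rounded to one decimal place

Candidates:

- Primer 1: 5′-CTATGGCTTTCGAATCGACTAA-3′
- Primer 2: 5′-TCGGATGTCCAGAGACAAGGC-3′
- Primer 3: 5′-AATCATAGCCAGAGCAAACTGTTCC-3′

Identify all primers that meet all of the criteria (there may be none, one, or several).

Primer 1 (22 nt, A=6 T=7 G=4 C=5): 3' end TAA has 0 G/C, need ≥1 ✗; GC 9/22 = 40.9%, outside 42.2–65.2% ✗; longest run = 3 ✓; Tm = 64.9 + 41·(9 − 16.4)/22 = 51.1°C ✓ — fails.
Primer 2 (21 nt, A=6 T=3 G=7 C=5): 3' end GGC has 3 G/C ✓; GC 12/21 = 57.1% ✓; longest run = 2 ✓; Tm = 64.9 + 41·(12 − 16.4)/21 = 56.3°C ✓ — passes.
Primer 3 (25 nt, A=9 T=5 G=4 C=7): 3' end TCC has 2 G/C ✓; GC 11/25 = 44.0% ✓; longest run = 3 ✓; Tm = 64.9 + 41·(11 − 16.4)/25 = 56.0°C ✓ — passes.

Primer 2 and Primer 3.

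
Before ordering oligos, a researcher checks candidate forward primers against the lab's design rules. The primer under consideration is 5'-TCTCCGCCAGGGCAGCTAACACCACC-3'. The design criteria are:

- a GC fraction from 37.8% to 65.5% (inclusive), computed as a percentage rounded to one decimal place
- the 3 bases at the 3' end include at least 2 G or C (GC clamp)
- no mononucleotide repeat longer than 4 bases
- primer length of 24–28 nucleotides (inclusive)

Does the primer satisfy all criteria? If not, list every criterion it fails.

Meets all criteria.

Base counts: A=6, T=3, G=5, C=12 (length 26).
GC content: GC 17/26 = 65.4% ✓
GC clamp: 3' end ACC has 2 G/C ✓
homopolymer run: longest run = 3 ✓
length: length 26 ✓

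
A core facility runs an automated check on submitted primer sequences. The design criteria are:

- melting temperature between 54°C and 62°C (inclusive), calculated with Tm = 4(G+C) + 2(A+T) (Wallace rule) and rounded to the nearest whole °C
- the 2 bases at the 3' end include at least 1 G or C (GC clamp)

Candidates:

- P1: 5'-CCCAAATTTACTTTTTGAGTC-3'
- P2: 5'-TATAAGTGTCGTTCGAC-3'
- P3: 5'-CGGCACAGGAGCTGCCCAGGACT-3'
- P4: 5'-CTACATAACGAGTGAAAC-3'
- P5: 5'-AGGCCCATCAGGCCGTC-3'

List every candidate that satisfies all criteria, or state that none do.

P1 (21 nt, A=5 T=9 G=2 C=5): Tm = 2·14 + 4·7 = 56°C ✓; 3' end TC has 1 G/C ✓ — passes.
P2 (17 nt, A=4 T=6 G=4 C=3): Tm = 2·10 + 4·7 = 48°C, outside 54–62°C ✗; 3' end AC has 1 G/C ✓ — fails.
P3 (23 nt, A=5 T=2 G=8 C=8): Tm = 2·7 + 4·16 = 78°C, outside 54–62°C ✗; 3' end CT has 1 G/C ✓ — fails.
P4 (18 nt, A=8 T=3 G=3 C=4): Tm = 2·11 + 4·7 = 50°C, outside 54–62°C ✗; 3' end AC has 1 G/C ✓ — fails.
P5 (17 nt, A=3 T=2 G=5 C=7): Tm = 2·5 + 4·12 = 58°C ✓; 3' end TC has 1 G/C ✓ — passes.

P1 and P5.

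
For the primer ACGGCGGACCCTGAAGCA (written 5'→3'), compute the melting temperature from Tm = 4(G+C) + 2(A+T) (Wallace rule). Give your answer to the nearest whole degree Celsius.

Base counts: A=5, T=1, G=6, C=6 (length 18).
Tm = 2·(5+1) + 4·(6+6) = 2·6 + 4·12 = 12 + 48 = 60°C.

60°C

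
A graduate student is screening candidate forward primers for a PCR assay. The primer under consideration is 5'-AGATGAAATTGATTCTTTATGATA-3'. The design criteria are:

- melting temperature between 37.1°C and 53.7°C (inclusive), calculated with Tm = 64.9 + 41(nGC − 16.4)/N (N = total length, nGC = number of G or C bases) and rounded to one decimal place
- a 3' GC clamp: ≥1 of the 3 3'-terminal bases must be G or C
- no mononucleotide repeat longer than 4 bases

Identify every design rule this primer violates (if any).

Fails: GC clamp.

Base counts: A=9, T=10, G=4, C=1 (length 24).
Tm: Tm = 64.9 + 41·(5 − 16.4)/24 = 45.4°C ✓
GC clamp: 3' end ATA has 0 G/C, need ≥1 ✗
homopolymer run: longest run = 3 ✓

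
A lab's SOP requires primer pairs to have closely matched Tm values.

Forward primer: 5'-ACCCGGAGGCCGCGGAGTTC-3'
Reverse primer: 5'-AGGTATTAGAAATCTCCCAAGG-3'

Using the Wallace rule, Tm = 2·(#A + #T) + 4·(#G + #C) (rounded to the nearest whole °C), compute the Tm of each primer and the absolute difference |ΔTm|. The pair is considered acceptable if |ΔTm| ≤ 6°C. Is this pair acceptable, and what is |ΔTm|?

|ΔTm| = 8°C; the pair is not acceptable.

Forward: A=3 T=2 G=8 C=7 → Tm = 2·5 + 4·15 = 70°C.
Reverse: A=8 T=5 G=5 C=4 → Tm = 2·13 + 4·9 = 62°C.
|ΔTm| = |70 − 62| = 8°C, > 6°C.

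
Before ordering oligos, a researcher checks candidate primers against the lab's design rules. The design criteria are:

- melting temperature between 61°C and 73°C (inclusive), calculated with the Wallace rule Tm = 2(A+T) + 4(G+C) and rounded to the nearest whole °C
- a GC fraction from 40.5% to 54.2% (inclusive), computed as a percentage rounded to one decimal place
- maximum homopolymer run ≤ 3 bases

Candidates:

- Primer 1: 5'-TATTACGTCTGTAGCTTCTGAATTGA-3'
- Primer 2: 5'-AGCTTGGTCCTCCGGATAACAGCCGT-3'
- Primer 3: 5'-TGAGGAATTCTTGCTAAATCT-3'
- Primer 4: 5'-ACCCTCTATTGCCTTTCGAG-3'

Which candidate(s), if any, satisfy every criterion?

None of the candidates satisfy all criteria.

Primer 1 (26 nt, A=6 T=11 G=5 C=4): Tm = 2·17 + 4·9 = 70°C ✓; GC 9/26 = 34.6%, outside 40.5–54.2% ✗; longest run = 2 ✓ — fails.
Primer 2 (26 nt, A=5 T=6 G=7 C=8): Tm = 2·11 + 4·15 = 82°C, outside 61–73°C ✗; GC 15/26 = 57.7%, outside 40.5–54.2% ✗; longest run = 2 ✓ — fails.
Primer 3 (21 nt, A=6 T=8 G=4 C=3): Tm = 2·14 + 4·7 = 56°C, outside 61–73°C ✗; GC 7/21 = 33.3%, outside 40.5–54.2% ✗; longest run = 3 ✓ — fails.
Primer 4 (20 nt, A=3 T=7 G=3 C=7): Tm = 2·10 + 4·10 = 60°C, outside 61–73°C ✗; GC 10/20 = 50.0% ✓; longest run = 3 ✓ — fails.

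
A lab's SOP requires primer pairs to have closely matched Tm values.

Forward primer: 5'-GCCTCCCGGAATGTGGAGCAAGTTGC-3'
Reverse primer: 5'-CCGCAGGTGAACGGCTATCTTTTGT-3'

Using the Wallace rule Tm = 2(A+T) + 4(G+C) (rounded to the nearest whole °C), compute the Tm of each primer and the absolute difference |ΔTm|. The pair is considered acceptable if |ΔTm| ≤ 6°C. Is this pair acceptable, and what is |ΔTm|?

Forward: A=5 T=5 G=9 C=7 → Tm = 2·10 + 4·16 = 84°C.
Reverse: A=4 T=8 G=7 C=6 → Tm = 2·12 + 4·13 = 76°C.
|ΔTm| = |84 − 76| = 8°C, > 6°C.

|ΔTm| = 8°C; the pair is not acceptable.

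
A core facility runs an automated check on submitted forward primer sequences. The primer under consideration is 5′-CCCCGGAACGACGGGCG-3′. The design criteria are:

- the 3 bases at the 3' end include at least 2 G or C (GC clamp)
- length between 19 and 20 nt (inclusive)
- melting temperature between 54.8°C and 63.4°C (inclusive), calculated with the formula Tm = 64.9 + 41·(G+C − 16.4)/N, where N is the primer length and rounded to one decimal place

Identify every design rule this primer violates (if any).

Fails: length.

Base counts: A=3, T=0, G=7, C=7 (length 17).
GC clamp: 3' end GCG has 3 G/C ✓
length: length 17, outside 19–20 ✗
Tm: Tm = 64.9 + 41·(14 − 16.4)/17 = 59.1°C ✓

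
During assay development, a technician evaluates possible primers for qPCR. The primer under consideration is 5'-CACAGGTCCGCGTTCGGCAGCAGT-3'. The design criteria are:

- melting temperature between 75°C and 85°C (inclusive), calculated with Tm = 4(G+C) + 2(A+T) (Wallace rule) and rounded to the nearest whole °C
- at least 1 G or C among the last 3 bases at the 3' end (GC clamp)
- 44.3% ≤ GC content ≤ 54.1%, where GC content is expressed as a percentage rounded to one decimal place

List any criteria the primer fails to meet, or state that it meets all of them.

Fails: GC content.

Base counts: A=4, T=4, G=8, C=8 (length 24).
Tm: Tm = 2·8 + 4·16 = 80°C ✓
GC clamp: 3' end AGT has 1 G/C ✓
GC content: GC 16/24 = 66.7%, outside 44.3–54.1% ✗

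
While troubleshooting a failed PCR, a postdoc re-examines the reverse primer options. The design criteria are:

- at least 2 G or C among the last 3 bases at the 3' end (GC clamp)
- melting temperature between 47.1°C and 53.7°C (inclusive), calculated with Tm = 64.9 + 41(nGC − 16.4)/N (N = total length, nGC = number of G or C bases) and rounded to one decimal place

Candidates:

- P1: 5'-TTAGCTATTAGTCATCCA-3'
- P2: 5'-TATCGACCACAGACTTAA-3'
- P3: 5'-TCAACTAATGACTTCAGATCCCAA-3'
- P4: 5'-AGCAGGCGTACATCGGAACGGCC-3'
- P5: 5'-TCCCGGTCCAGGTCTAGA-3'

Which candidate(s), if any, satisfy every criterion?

P1 (18 nt, A=5 T=7 G=2 C=4): 3' end CCA has 2 G/C ✓; Tm = 64.9 + 41·(6 − 16.4)/18 = 41.2°C, outside 47.1–53.7°C ✗ — fails.
P2 (18 nt, A=7 T=4 G=2 C=5): 3' end TAA has 0 G/C, need ≥2 ✗; Tm = 64.9 + 41·(7 − 16.4)/18 = 43.5°C, outside 47.1–53.7°C ✗ — fails.
P3 (24 nt, A=9 T=6 G=2 C=7): 3' end CAA has 1 G/C, need ≥2 ✗; Tm = 64.9 + 41·(9 − 16.4)/24 = 52.3°C ✓ — fails.
P4 (23 nt, A=6 T=2 G=8 C=7): 3' end GCC has 3 G/C ✓; Tm = 64.9 + 41·(15 − 16.4)/23 = 62.4°C, outside 47.1–53.7°C ✗ — fails.
P5 (18 nt, A=3 T=4 G=5 C=6): 3' end AGA has 1 G/C, need ≥2 ✗; Tm = 64.9 + 41·(11 − 16.4)/18 = 52.6°C ✓ — fails.

None of the candidates satisfy all criteria.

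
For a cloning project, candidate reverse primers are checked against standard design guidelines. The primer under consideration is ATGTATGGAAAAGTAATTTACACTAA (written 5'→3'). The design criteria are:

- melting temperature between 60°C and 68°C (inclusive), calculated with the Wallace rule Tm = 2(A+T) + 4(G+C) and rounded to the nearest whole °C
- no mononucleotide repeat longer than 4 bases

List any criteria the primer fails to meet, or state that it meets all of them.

Meets all criteria.

Base counts: A=12, T=8, G=4, C=2 (length 26).
Tm: Tm = 2·20 + 4·6 = 64°C ✓
homopolymer run: longest run = 4 ✓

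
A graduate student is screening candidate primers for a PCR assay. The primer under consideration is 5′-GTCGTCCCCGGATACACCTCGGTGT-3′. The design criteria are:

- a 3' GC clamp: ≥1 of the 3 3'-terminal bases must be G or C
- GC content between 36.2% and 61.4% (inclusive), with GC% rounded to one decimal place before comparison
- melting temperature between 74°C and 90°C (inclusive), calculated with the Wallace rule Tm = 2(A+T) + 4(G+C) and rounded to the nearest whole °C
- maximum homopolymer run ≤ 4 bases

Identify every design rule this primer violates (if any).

Base counts: A=3, T=6, G=7, C=9 (length 25).
GC clamp: 3' end TGT has 1 G/C ✓
GC content: GC 16/25 = 64.0%, outside 36.2–61.4% ✗
Tm: Tm = 2·9 + 4·16 = 82°C ✓
homopolymer run: longest run = 4 ✓

Fails: GC content.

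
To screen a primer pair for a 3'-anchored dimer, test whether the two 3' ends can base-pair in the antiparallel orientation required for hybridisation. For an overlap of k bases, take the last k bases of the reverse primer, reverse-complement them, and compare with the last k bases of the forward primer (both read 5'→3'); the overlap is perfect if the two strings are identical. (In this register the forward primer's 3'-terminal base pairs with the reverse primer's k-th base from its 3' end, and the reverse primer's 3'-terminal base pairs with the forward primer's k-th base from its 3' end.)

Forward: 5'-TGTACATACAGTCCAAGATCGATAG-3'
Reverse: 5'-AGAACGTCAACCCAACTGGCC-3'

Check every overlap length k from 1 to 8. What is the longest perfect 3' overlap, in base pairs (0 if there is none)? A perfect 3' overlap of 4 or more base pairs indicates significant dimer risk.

Longest perfect overlap: 1 complementary base pair; below the dimer-risk threshold (threshold 4).

Last 8 bases (5'→3') — forward …ATCGATAG, reverse …AACTGGCC.
Reverse complement of the reverse primer's last 8 bases: GGCCAGTT; its first k bases are the reverse complement of the reverse primer's last k bases, so a perfect k-base overlap needs the forward primer's last k bases to equal them.
Comparing (forward last k vs required): k=1: G vs G ✓; k=2: AG vs GG ✗; k=3: TAG vs GGC ✗; k=4: ATAG vs GGCC ✗; k=5: GATAG vs GGCCA ✗; k=6: CGATAG vs GGCCAG ✗; k=7: TCGATAG vs GGCCAGT ✗; k=8: ATCGATAG vs GGCCAGTT ✗.
Only k = 1 is perfect, so the longest perfect 3' overlap is 1.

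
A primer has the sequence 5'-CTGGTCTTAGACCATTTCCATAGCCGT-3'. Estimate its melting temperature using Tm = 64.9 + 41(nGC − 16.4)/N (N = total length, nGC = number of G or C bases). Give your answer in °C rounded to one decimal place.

59.7°C

Base counts: A=5, T=9, G=5, C=8; G+C = 13, N = 27.
Tm = 64.9 + 41·(13 − 16.4)/27 = 64.9 + -139.40/27 = 59.7°C.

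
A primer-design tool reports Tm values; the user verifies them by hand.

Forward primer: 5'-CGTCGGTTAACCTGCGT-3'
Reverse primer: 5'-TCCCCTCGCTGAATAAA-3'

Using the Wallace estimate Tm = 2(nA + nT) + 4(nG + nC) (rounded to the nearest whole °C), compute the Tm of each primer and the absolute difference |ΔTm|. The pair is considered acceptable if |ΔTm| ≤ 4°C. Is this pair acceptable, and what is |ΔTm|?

Forward: A=2 T=5 G=5 C=5 → Tm = 2·7 + 4·10 = 54°C.
Reverse: A=5 T=4 G=2 C=6 → Tm = 2·9 + 4·8 = 50°C.
|ΔTm| = |54 − 50| = 4°C, ≤ 4°C.

|ΔTm| = 4°C; the pair is acceptable.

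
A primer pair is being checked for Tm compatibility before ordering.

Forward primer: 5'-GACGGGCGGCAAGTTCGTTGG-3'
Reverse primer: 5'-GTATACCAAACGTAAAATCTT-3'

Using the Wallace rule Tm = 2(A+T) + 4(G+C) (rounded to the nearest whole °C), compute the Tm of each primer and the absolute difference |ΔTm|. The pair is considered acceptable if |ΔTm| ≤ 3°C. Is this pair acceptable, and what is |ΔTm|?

Forward: A=3 T=4 G=10 C=4 → Tm = 2·7 + 4·14 = 70°C.
Reverse: A=9 T=6 G=2 C=4 → Tm = 2·15 + 4·6 = 54°C.
|ΔTm| = |70 − 54| = 16°C, > 3°C.

|ΔTm| = 16°C; the pair is not acceptable.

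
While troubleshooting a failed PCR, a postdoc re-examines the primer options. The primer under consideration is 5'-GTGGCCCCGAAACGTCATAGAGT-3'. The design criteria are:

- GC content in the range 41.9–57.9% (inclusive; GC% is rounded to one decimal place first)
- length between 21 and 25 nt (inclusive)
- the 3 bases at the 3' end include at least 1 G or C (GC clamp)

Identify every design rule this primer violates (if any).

Meets all criteria.

Base counts: A=6, T=4, G=7, C=6 (length 23).
GC content: GC 13/23 = 56.5% ✓
length: length 23 ✓
GC clamp: 3' end AGT has 1 G/C ✓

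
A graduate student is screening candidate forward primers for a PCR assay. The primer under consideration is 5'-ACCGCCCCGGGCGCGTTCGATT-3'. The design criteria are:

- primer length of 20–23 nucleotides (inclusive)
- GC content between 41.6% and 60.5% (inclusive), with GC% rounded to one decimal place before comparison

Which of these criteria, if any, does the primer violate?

Base counts: A=2, T=4, G=7, C=9 (length 22).
length: length 22 ✓
GC content: GC 16/22 = 72.7%, outside 41.6–60.5% ✗

Fails: GC content.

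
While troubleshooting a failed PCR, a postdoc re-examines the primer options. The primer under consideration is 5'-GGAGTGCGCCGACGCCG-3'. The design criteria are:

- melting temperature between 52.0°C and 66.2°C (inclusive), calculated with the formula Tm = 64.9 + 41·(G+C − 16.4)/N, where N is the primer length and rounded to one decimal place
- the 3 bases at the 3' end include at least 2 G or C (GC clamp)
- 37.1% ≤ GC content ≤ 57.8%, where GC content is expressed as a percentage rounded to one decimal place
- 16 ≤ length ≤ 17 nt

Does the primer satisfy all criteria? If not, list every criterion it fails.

Base counts: A=2, T=1, G=8, C=6 (length 17).
Tm: Tm = 64.9 + 41·(14 − 16.4)/17 = 59.1°C ✓
GC clamp: 3' end CCG has 3 G/C ✓
GC content: GC 14/17 = 82.4%, outside 37.1–57.8% ✗
length: length 17 ✓

Fails: GC content.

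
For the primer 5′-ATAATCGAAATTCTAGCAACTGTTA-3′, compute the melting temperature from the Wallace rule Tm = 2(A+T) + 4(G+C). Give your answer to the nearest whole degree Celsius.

64°C

Base counts: A=10, T=8, G=3, C=4 (length 25).
Tm = 2·(10+8) + 4·(3+4) = 2·18 + 4·7 = 36 + 28 = 64°C.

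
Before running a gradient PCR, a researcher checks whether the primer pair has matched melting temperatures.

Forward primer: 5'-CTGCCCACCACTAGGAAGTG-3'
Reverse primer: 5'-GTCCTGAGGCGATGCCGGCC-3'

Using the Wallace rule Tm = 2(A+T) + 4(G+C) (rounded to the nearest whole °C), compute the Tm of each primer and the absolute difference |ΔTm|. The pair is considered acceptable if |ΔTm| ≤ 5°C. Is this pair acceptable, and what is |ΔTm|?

|ΔTm| = 6°C; the pair is not acceptable.

Forward: A=5 T=3 G=5 C=7 → Tm = 2·8 + 4·12 = 64°C.
Reverse: A=2 T=3 G=8 C=7 → Tm = 2·5 + 4·15 = 70°C.
|ΔTm| = |64 − 70| = 6°C, > 5°C.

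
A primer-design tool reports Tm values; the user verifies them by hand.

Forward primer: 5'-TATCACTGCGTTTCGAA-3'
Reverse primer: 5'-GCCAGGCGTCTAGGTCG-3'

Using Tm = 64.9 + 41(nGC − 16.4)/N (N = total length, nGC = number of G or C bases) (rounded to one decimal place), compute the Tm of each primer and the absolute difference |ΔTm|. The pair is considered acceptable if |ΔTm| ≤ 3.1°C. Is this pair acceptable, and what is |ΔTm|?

|ΔTm| = 12.1°C; the pair is not acceptable.

Forward: G+C = 7, N = 17 → Tm = 64.9 + 41·(7 − 16.4)/17 = 42.2°C.
Reverse: G+C = 12, N = 17 → Tm = 64.9 + 41·(12 − 16.4)/17 = 54.3°C.
|ΔTm| = |42.2 − 54.3| = 12.1°C, > 3.1°C.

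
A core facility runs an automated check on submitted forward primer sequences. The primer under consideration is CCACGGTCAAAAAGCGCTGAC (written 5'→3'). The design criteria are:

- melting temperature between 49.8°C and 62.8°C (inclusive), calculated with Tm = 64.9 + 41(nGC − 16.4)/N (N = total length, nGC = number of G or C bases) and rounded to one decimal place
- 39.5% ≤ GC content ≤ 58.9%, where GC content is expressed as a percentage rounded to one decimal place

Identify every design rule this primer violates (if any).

Meets all criteria.

Base counts: A=7, T=2, G=5, C=7 (length 21).
Tm: Tm = 64.9 + 41·(12 − 16.4)/21 = 56.3°C ✓
GC content: GC 12/21 = 57.1% ✓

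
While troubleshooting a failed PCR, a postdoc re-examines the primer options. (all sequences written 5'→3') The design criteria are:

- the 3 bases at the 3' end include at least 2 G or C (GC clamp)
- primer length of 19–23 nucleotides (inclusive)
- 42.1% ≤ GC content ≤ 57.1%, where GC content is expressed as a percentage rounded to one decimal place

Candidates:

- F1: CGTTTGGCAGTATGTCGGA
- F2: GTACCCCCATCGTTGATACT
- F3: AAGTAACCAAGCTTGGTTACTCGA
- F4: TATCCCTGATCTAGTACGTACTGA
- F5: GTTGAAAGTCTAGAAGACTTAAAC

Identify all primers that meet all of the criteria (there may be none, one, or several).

F1 only.

F1 (19 nt, A=3 T=6 G=7 C=3): 3' end GGA has 2 G/C ✓; length 19 ✓; GC 10/19 = 52.6% ✓ — passes.
F2 (20 nt, A=4 T=6 G=3 C=7): 3' end ACT has 1 G/C, need ≥2 ✗; length 20 ✓; GC 10/20 = 50.0% ✓ — fails.
F3 (24 nt, A=8 T=6 G=5 C=5): 3' end CGA has 2 G/C ✓; length 24, outside 19–23 ✗; GC 10/24 = 41.7%, outside 42.1–57.1% ✗ — fails.
F4 (24 nt, A=6 T=8 G=4 C=6): 3' end TGA has 1 G/C, need ≥2 ✗; length 24, outside 19–23 ✗; GC 10/24 = 41.7%, outside 42.1–57.1% ✗ — fails.
F5 (24 nt, A=10 T=6 G=5 C=3): 3' end AAC has 1 G/C, need ≥2 ✗; length 24, outside 19–23 ✗; GC 8/24 = 33.3%, outside 42.1–57.1% ✗ — fails.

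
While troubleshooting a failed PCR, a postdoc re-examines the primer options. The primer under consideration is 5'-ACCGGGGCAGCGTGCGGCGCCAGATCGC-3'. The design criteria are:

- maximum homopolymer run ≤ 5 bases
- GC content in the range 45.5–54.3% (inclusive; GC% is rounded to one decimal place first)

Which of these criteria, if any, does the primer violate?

Fails: GC content.

Base counts: A=4, T=2, G=12, C=10 (length 28).
homopolymer run: longest run = 4 ✓
GC content: GC 22/28 = 78.6%, outside 45.5–54.3% ✗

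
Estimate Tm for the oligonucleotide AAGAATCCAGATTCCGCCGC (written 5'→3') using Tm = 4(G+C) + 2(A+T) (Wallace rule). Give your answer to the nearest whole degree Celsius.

Base counts: A=6, T=3, G=4, C=7 (length 20).
Tm = 2·(6+3) + 4·(4+7) = 2·9 + 4·11 = 18 + 44 = 62°C.

62°C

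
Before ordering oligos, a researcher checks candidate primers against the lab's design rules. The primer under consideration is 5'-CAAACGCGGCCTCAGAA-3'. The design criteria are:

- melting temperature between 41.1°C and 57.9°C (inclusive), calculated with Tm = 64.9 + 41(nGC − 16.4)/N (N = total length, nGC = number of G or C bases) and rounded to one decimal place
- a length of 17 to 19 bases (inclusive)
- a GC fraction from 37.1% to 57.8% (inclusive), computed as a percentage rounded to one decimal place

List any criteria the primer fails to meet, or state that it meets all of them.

Fails: GC content.

Base counts: A=6, T=1, G=4, C=6 (length 17).
Tm: Tm = 64.9 + 41·(10 − 16.4)/17 = 49.5°C ✓
length: length 17 ✓
GC content: GC 10/17 = 58.8%, outside 37.1–57.8% ✗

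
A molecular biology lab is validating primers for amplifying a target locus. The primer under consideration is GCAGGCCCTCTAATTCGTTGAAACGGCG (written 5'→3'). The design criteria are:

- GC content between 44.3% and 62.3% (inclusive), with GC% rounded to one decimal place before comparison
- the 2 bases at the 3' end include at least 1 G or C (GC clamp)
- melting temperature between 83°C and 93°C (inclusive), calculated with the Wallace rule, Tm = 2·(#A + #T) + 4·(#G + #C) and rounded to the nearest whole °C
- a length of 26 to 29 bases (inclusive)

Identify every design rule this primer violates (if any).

Base counts: A=6, T=6, G=8, C=8 (length 28).
GC content: GC 16/28 = 57.1% ✓
GC clamp: 3' end CG has 2 G/C ✓
Tm: Tm = 2·12 + 4·16 = 88°C ✓
length: length 28 ✓

Meets all criteria.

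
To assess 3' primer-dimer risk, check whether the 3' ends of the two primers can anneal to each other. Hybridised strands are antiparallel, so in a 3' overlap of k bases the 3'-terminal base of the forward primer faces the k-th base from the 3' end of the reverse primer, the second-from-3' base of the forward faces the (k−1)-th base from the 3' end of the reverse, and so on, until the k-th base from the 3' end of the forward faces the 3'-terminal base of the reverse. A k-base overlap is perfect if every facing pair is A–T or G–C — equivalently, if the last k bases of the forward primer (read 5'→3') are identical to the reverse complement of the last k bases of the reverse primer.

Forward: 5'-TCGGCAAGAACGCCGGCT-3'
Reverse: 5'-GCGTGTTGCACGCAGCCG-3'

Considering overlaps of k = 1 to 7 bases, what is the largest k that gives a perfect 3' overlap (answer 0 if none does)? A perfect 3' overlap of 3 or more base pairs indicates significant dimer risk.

Longest perfect overlap: 5 complementary base pairs; significant dimer risk (threshold 3).

Last 7 bases (5'→3') — forward …GCCGGCT, reverse …GCAGCCG.
Reverse complement of the reverse primer's last 7 bases: CGGCTGC; its first k bases are the reverse complement of the reverse primer's last k bases, so a perfect k-base overlap needs the forward primer's last k bases to equal them.
Comparing (forward last k vs required): k=1: T vs C ✗; k=2: CT vs CG ✗; k=3: GCT vs CGG ✗; k=4: GGCT vs CGGC ✗; k=5: CGGCT vs CGGCT ✓; k=6: CCGGCT vs CGGCTG ✗; k=7: GCCGGCT vs CGGCTGC ✗.
Only k = 5 is perfect, so the longest perfect 3' overlap is 5.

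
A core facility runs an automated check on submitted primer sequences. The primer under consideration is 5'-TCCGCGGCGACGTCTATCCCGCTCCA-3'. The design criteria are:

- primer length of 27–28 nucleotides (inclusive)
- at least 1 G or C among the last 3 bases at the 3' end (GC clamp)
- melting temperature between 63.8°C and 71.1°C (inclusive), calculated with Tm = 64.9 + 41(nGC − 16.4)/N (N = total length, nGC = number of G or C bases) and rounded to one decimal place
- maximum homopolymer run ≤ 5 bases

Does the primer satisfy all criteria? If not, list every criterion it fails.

Fails: length.

Base counts: A=3, T=5, G=6, C=12 (length 26).
length: length 26, outside 27–28 ✗
GC clamp: 3' end CCA has 2 G/C ✓
Tm: Tm = 64.9 + 41·(18 − 16.4)/26 = 67.4°C ✓
homopolymer run: longest run = 3 ✓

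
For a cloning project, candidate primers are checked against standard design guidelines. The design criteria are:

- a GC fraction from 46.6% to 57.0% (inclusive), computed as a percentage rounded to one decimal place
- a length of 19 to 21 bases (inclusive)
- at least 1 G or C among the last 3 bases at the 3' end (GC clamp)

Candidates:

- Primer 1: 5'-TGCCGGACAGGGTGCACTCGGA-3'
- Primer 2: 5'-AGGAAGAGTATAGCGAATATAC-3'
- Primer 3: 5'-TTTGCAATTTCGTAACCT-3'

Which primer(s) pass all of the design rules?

Primer 1 (22 nt, A=4 T=3 G=9 C=6): GC 15/22 = 68.2%, outside 46.6–57.0% ✗; length 22, outside 19–21 ✗; 3' end GGA has 2 G/C ✓ — fails.
Primer 2 (22 nt, A=10 T=4 G=6 C=2): GC 8/22 = 36.4%, outside 46.6–57.0% ✗; length 22, outside 19–21 ✗; 3' end TAC has 1 G/C ✓ — fails.
Primer 3 (18 nt, A=4 T=8 G=2 C=4): GC 6/18 = 33.3%, outside 46.6–57.0% ✗; length 18, outside 19–21 ✗; 3' end CCT has 2 G/C ✓ — fails.

None of the candidates satisfy all criteria.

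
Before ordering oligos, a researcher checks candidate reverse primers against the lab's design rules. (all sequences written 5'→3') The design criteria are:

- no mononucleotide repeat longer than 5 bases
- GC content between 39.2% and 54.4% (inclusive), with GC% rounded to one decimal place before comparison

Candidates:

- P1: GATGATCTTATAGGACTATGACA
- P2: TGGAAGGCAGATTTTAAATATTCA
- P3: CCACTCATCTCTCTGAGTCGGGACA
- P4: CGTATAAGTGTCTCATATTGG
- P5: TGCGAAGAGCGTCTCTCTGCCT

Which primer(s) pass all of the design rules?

None of the candidates satisfy all criteria.

P1 (23 nt, A=8 T=7 G=5 C=3): longest run = 2 ✓; GC 8/23 = 34.8%, outside 39.2–54.4% ✗ — fails.
P2 (24 nt, A=9 T=8 G=5 C=2): longest run = 4 ✓; GC 7/24 = 29.2%, outside 39.2–54.4% ✗ — fails.
P3 (25 nt, A=5 T=6 G=5 C=9): longest run = 3 ✓; GC 14/25 = 56.0%, outside 39.2–54.4% ✗ — fails.
P4 (21 nt, A=5 T=8 G=5 C=3): longest run = 2 ✓; GC 8/21 = 38.1%, outside 39.2–54.4% ✗ — fails.
P5 (22 nt, A=3 T=6 G=6 C=7): longest run = 2 ✓; GC 13/22 = 59.1%, outside 39.2–54.4% ✗ — fails.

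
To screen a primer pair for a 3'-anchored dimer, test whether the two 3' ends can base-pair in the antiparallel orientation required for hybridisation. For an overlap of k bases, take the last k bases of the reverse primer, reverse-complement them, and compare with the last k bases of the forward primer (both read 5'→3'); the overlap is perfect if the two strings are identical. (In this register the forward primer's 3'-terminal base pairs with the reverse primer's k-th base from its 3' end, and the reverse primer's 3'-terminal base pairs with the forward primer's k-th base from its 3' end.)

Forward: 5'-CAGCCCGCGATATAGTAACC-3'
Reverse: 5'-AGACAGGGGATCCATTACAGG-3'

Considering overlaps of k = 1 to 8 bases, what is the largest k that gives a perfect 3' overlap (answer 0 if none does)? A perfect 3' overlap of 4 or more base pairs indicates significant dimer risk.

Last 8 bases (5'→3') — forward …TAGTAACC, reverse …ATTACAGG.
Reverse complement of the reverse primer's last 8 bases: CCTGTAAT; its first k bases are the reverse complement of the reverse primer's last k bases, so a perfect k-base overlap needs the forward primer's last k bases to equal them.
Comparing (forward last k vs required): k=1: C vs C ✓; k=2: CC vs CC ✓; k=3: ACC vs CCT ✗; k=4: AACC vs CCTG ✗; k=5: TAACC vs CCTGT ✗; k=6: GTAACC vs CCTGTA ✗; k=7: AGTAACC vs CCTGTAA ✗; k=8: TAGTAACC vs CCTGTAAT ✗.
Perfect overlaps at k = 1, 2; the largest is 2.

Longest perfect overlap: 2 complementary base pairs; below the dimer-risk threshold (threshold 4).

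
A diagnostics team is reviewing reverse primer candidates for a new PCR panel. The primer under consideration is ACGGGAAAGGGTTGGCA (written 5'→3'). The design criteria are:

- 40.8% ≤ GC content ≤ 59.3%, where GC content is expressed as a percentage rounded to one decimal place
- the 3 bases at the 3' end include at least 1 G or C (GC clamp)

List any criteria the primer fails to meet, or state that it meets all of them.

Meets all criteria.

Base counts: A=5, T=2, G=8, C=2 (length 17).
GC content: GC 10/17 = 58.8% ✓
GC clamp: 3' end GCA has 2 G/C ✓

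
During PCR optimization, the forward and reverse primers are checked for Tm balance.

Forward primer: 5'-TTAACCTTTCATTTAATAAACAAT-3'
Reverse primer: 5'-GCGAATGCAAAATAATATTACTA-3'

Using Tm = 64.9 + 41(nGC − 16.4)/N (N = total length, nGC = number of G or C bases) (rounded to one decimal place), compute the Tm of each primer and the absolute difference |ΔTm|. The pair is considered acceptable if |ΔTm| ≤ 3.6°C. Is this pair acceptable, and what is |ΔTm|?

|ΔTm| = 2.7°C; the pair is acceptable.

Forward: G+C = 4, N = 24 → Tm = 64.9 + 41·(4 − 16.4)/24 = 43.7°C.
Reverse: G+C = 6, N = 23 → Tm = 64.9 + 41·(6 − 16.4)/23 = 46.4°C.
|ΔTm| = |43.7 − 46.4| = 2.7°C, ≤ 3.6°C.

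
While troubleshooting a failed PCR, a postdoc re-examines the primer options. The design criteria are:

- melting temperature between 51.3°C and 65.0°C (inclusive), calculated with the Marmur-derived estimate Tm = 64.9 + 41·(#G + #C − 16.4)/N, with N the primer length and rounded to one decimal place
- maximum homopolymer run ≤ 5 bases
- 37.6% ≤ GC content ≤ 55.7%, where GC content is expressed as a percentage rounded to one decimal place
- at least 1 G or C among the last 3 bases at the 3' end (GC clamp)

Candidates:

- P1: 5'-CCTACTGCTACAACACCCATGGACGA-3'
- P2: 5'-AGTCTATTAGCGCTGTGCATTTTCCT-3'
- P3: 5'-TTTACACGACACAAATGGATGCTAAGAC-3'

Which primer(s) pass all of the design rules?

P1 (26 nt, A=8 T=4 G=4 C=10): Tm = 64.9 + 41·(14 − 16.4)/26 = 61.1°C ✓; longest run = 3 ✓; GC 14/26 = 53.8% ✓; 3' end CGA has 2 G/C ✓ — passes.
P2 (26 nt, A=4 T=11 G=5 C=6): Tm = 64.9 + 41·(11 − 16.4)/26 = 56.4°C ✓; longest run = 4 ✓; GC 11/26 = 42.3% ✓; 3' end CCT has 2 G/C ✓ — passes.
P3 (28 nt, A=11 T=6 G=5 C=6): Tm = 64.9 + 41·(11 − 16.4)/28 = 57.0°C ✓; longest run = 3 ✓; GC 11/28 = 39.3% ✓; 3' end GAC has 2 G/C ✓ — passes.

P1, P2 and P3.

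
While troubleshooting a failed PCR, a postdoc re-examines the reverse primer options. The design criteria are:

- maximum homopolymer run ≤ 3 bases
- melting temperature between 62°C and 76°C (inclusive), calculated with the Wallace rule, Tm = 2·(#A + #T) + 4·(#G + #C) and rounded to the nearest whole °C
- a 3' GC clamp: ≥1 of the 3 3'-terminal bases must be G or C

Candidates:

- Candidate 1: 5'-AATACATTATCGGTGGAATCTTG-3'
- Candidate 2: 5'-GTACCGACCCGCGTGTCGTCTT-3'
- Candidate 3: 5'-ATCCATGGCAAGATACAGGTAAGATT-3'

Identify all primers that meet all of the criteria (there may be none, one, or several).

Candidate 1 (23 nt, A=7 T=8 G=5 C=3): longest run = 2 ✓; Tm = 2·15 + 4·8 = 62°C ✓; 3' end TTG has 1 G/C ✓ — passes.
Candidate 2 (22 nt, A=2 T=6 G=6 C=8): longest run = 3 ✓; Tm = 2·8 + 4·14 = 72°C ✓; 3' end CTT has 1 G/C ✓ — passes.
Candidate 3 (26 nt, A=10 T=6 G=6 C=4): longest run = 2 ✓; Tm = 2·16 + 4·10 = 72°C ✓; 3' end ATT has 0 G/C, need ≥1 ✗ — fails.

Candidate 1 and Candidate 2.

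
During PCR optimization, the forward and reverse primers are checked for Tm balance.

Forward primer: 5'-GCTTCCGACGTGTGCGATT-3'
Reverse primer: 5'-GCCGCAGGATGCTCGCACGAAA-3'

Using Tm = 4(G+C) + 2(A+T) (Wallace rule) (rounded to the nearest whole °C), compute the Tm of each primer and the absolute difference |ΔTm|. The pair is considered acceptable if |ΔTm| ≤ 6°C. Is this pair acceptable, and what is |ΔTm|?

Forward: A=2 T=6 G=6 C=5 → Tm = 2·8 + 4·11 = 60°C.
Reverse: A=6 T=2 G=7 C=7 → Tm = 2·8 + 4·14 = 72°C.
|ΔTm| = |60 − 72| = 12°C, > 6°C.

|ΔTm| = 12°C; the pair is not acceptable.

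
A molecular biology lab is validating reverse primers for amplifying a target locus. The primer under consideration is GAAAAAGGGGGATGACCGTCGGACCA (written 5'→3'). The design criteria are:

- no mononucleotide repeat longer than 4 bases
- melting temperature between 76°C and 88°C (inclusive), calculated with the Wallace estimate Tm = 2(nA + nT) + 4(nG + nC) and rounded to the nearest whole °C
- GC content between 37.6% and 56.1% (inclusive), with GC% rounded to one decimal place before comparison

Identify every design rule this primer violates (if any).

Fails: homopolymer run, GC content.

Base counts: A=9, T=2, G=10, C=5 (length 26).
homopolymer run: longest run = 5, exceeds 4 ✗
Tm: Tm = 2·11 + 4·15 = 82°C ✓
GC content: GC 15/26 = 57.7%, outside 37.6–56.1% ✗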